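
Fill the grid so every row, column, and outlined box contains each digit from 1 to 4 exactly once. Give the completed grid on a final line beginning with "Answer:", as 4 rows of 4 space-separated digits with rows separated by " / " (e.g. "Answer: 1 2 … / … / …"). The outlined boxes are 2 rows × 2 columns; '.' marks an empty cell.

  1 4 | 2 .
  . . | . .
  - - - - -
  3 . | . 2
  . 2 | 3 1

Step 1. [r2c4∈{3,4}] 4 has one home in col 4: r2c4 ⇒ r2c4=4.
Step 2. [r2c3∈{1}] r2c3 has the single candidate 1 ⇒ r2c3=1.
Step 3. [r2c2∈{3}] nothing but 3 survives at r2c2, so r2c2=3.
Step 4. [r3c2∈{1}] only 1 remains possible at r3c2. So r3c2=1.
Step 5. [r4c1∈{4}] r4c1 has the single candidate 4. So r4c1=4.
Step 6. [r2c1∈{2}] r2c1's peers cover all but 2. So r2c1=2.
Step 7. [r1c4∈{3}] r1c4 is down to just 3. So r1c4=3.
Step 8. [r3c3∈{4}] r3c3 has the single candidate 4. So r3c3=4.

Answer: 1 4 2 3 / 2 3 1 4 / 3 1 4 2 / 4 2 3 1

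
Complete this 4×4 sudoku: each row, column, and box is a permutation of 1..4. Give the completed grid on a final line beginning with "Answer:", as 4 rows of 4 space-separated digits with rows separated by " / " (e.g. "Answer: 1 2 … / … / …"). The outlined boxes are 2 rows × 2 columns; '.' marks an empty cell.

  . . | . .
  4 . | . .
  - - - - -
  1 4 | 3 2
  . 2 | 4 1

Step 1. [r2c4∈{3}] nothing but 3 survives at r2c4 ⇒ r2c4=3.
Step 2. [r2c2∈{1}] r2c2 is down to just 1 ⇒ r2c2=1.
Step 3. [r1c1∈{2,3}] in col 1, 2 fits only at r1c1, so r1c1=2.
Step 4. [r1c3∈{1}] nothing but 1 survives at r1c3. So r1c3=1.
Step 5. [r4c1∈{3}] nothing but 3 survives at r4c1 ⇒ r4c1=3.
Step 6. [r1c4∈{4}] only 4 remains possible at r1c4. So r1c4=4.
Step 7. [r2c3∈{2}] r2c3's peers cover all but 2. So r2c3=2.
Step 8. [r1c2∈{3}] r1c2 is down to just 3 ⇒ r1c2=3.

Answer: 2 3 1 4 / 4 1 2 3 / 1 4 3 2 / 3 2 4 1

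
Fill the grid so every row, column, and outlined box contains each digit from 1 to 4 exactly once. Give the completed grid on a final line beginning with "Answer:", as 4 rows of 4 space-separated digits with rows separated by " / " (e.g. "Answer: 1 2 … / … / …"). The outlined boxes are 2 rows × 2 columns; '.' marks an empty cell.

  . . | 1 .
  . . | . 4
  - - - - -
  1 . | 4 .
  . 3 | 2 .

Step 1. [r1c4∈{2,3}] in col 4, 2 fits only at r1c4 ⇒ r1c4=2.
Step 2. [r2c1∈{2,3}] in col 1, 2 fits only at r2c1 ⇒ r2c1=2.
Step 3. [r1c2∈{4}] nothing but 4 survives at r1c2 ⇒ r1c2=4.
Step 4. [r4c4∈{1}] r4c4 is down to just 1. So r4c4=1.
Step 5. [r3c4∈{3}] r3c4 has the single candidate 3 ⇒ r3c4=3.
Step 6. [r3c2∈{2}] nothing but 2 survives at r3c2. So r3c2=2.
Step 7. [r4c1∈{4}] nothing but 4 survives at r4c1 ⇒ r4c1=4.
Step 8. [r2c3∈{3}] r2c3's peers cover all but 3 ⇒ r2c3=3.
Step 9. [r1c1∈{3}] nothing but 3 survives at r1c1, so r1c1=3.
Step 10. [r2c2∈{1}] r2c2 has the single candidate 1 ⇒ r2c2=1.

Answer: 3 4 1 2 / 2 1 3 4 / 1 2 4 3 / 4 3 2 1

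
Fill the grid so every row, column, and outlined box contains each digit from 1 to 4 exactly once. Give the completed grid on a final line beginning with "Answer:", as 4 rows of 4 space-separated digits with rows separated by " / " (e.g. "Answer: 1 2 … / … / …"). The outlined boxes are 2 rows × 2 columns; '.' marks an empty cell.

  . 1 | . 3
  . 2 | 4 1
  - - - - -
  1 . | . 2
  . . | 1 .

Step 1. [r3c2∈{3,4}] in row 3, 4 fits only at r3c2 ⇒ r3c2=4.
Step 2. [r2c1∈{3}] only 3 remains possible at r2c1 ⇒ r2c1=3.
Step 3. [r1c1∈{4}] r1c1's peers cover all but 4 ⇒ r1c1=4.
Step 4. [r4c4∈{4}] r4c4 has the single candidate 4. So r4c4=4.
Step 5. [r4c2∈{3}] nothing but 3 survives at r4c2 ⇒ r4c2=3.
Step 6. [r3c3∈{3}] r3c3's peers cover all but 3. So r3c3=3.
Step 7. [r4c1∈{2}] r4c1 has the single candidate 2. So r4c1=2.
Step 8. [r1c3∈{2}] r1c3 is down to just 2, so r1c3=2.

Answer: 4 1 2 3 / 3 2 4 1 / 1 4 3 2 / 2 3 1 4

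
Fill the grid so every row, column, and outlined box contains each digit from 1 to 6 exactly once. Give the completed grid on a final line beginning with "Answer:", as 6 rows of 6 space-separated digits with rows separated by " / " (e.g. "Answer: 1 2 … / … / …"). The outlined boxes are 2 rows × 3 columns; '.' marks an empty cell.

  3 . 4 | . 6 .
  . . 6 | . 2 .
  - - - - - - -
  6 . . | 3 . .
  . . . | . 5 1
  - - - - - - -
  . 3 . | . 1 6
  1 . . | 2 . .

Step 1. [r1c6∈{5}] r1c6 is down to just 5. So r1c6=5.
Step 2. [r6c3∈{5}] r6c3 is down to just 5, so r6c3=5.
Step 3. [r3c2∈{1,2,4,5}] r3c2 is the only open cell in row 3 admitting 5. So r3c2=5.
Step 4. [r5c3∈{2}] r5c3 is down to just 2, so r5c3=2.
Step 5. [r5c1∈{4}] only 4 remains possible at r5c1. So r5c1=4.
Step 6. [r3c5∈{4}] only 4 remains possible at r3c5 ⇒ r3c5=4.
Step 7. [r2c2∈{1}] only 1 remains possible at r2c2 ⇒ r2c2=1.
Step 8. [r6c6∈{3,4}] across row 6, 4 lands solely at r6c6. So r6c6=4.
Step 9. [r4c1∈{2}] nothing but 2 survives at r4c1. So r4c1=2.
Step 10. [r3c6∈{2}] nothing but 2 survives at r3c6, so r3c6=2.
Step 11. [r4c2∈{4}] nothing but 4 survives at r4c2 ⇒ r4c2=4.
Step 12. [r5c4∈{5}] nothing but 5 survives at r5c4. So r5c4=5.
Step 13. [r2c4∈{4}] r2c4 has the single candidate 4, so r2c4=4.
Step 14. [r6c5∈{3}] only 3 remains possible at r6c5, so r6c5=3.
Step 15. [r6c2∈{6}] nothing but 6 survives at r6c2 ⇒ r6c2=6.
Step 16. [r1c2∈{2}] r1c2's peers cover all but 2. So r1c2=2.
Step 17. [r2c1∈{5}] r2c1's peers cover all but 5 ⇒ r2c1=5.
Step 18. [r3c3∈{1}] only 1 remains possible at r3c3, so r3c3=1.
Step 19. [r4c3∈{3}] r4c3's peers cover all but 3, so r4c3=3.
Step 20. [r2c6∈{3}] r2c6 has the single candidate 3, so r2c6=3.
Step 21. [r4c4∈{6}] r4c4 has the single candidate 6, so r4c4=6.
Step 22. [r1c4∈{1}] r1c4's peers cover all but 1. So r1c4=1.

Answer: 3 2 4 1 6 5 / 5 1 6 4 2 3 / 6 5 1 3 4 2 / 2 4 3 6 5 1 / 4 3 2 5 1 6 / 1 6 5 2 3 4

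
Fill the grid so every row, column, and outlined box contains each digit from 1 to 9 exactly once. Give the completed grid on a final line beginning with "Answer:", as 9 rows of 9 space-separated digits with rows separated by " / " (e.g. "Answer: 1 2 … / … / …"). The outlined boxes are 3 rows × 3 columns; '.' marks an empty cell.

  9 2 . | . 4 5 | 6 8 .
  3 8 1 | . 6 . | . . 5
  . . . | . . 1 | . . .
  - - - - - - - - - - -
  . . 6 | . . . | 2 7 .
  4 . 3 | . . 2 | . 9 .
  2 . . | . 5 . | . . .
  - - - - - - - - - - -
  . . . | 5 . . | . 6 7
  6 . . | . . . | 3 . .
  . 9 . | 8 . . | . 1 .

Step 1. [r1c3∈{7}] r1c3 has the single candidate 7 ⇒ r1c3=7.
Step 2. [r3c5∈{2,3,7,8,9}] r3c5 is the only open cell in row 3 admitting 8, so r3c5=8.
Step 3. [r8c8∈{2,4,5}] across col 8, 5 lands solely at r8c8 ⇒ r8c8=5.
Step 4. [r9c7∈{4}] r9c7's peers cover all but 4. So r9c7=4.
Step 5. [r7c2∈{1,3,4}] r7c2 is the only open cell in col 2 admitting 3. So r7c2=3.
Step 6. [r9c1∈{5,7}] r9c1 is the only open cell in col 1 admitting 7 ⇒ r9c1=7.
Step 7. [r1c9∈{1,3}] 1 has one home in row 1: r1c9, so r1c9=1.
Step 8. [r9c9∈{2}] only 2 remains possible at r9c9. So r9c9=2.
Step 9. [r2c8∈{2,4}] across row 2, 4 lands solely at r2c8, so r2c8=4.
Step 10. [r6c8∈{3}] nothing but 3 survives at r6c8 ⇒ r6c8=3.
Step 11. [r2c4∈{2,7,9}] in row 2, 2 fits only at r2c4. So r2c4=2.
Step 12. [r5c7∈{1,5,8}] across col 7, 5 lands solely at r5c7 ⇒ r5c7=5.
Step 13. [r5c9∈{6,8}] r5c9 is the only open cell in row 5 admitting 8, so r5c9=8.
Step 14. [r8c3∈{2,4,8}] 8 has one home in row 8: r8c3 ⇒ r8c3=8.
Step 15. [r6c6∈{4,6,7,8,9}] 8 has one home in row 6: r6c6 ⇒ r6c6=8.
Step 16. [r8c9∈{9}] only 9 remains possible at r8c9. So r8c9=9.
Step 17. [r4c9∈{4}] nothing but 4 survives at r4c9, so r4c9=4.
Step 18. [r6c4∈{1,4,6,7,9}] in row 6, 4 fits only at r6c4. So r6c4=4.
Step 19. [r8c5∈{1,2,7}] r8c5 is the only open cell in row 8 admitting 2. So r8c5=2.
Step 20. [r7c1∈{1}] r7c1's peers cover all but 1. So r7c1=1.
Step 21. [r3c1∈{5}] r3c1 has the single candidate 5, so r3c1=5.
Step 22. [r5c5∈{1,7}] across col 5, 7 lands solely at r5c5 ⇒ r5c5=7.
Step 23. [r4c5∈{1,3,9}] across col 5, 1 lands solely at r4c5, so r4c5=1.
Step 24. [r8c2∈{4}] r8c2 is down to just 4. So r8c2=4.
Step 25. [r8c6∈{7}] r8c6 is down to just 7, so r8c6=7.
Step 26. [r2c6∈{9}] r2c6 has the single candidate 9. So r2c6=9.
Step 27. [r4c6∈{3}] r4c6 has the single candidate 3. So r4c6=3.
Step 28. [r3c4∈{3,7}] 7 has one home in col 4: r3c4. So r3c4=7.
Step 29. [r6c7∈{1}] r6c7 is down to just 1, so r6c7=1.
Step 30. [r3c9∈{3}] r3c9's peers cover all but 3 ⇒ r3c9=3.
Step 31. [r3c8∈{2}] nothing but 2 survives at r3c8 ⇒ r3c8=2.
Step 32. [r2c7∈{7}] r2c7 is down to just 7 ⇒ r2c7=7.
Step 33. [r6c3∈{9}] r6c3's peers cover all but 9. So r6c3=9.
Step 34. [r4c4∈{9}] r4c4 has the single candidate 9, so r4c4=9.
Step 35. [r6c9∈{6}] r6c9's peers cover all but 6 ⇒ r6c9=6.
Step 36. [r4c2∈{5}] r4c2 has the single candidate 5, so r4c2=5.
Step 37. [r1c4∈{3}] r1c4 has the single candidate 3. So r1c4=3.
Step 38. [r8c4∈{1}] r8c4 is down to just 1, so r8c4=1.
Step 39. [r7c5∈{9}] r7c5 has the single candidate 9 ⇒ r7c5=9.
Step 40. [r9c6∈{6}] only 6 remains possible at r9c6, so r9c6=6.
Step 41. [r9c3∈{5}] r9c3's peers cover all but 5. So r9c3=5.
Step 42. [r9c5∈{3}] only 3 remains possible at r9c5. So r9c5=3.
Step 43. [r3c2∈{6}] only 6 remains possible at r3c2 ⇒ r3c2=6.
Step 44. [r7c3∈{2}] r7c3 is down to just 2. So r7c3=2.
Step 45. [r5c2∈{1}] only 1 remains possible at r5c2, so r5c2=1.
Step 46. [r3c7∈{9}] r3c7 has the single candidate 9 ⇒ r3c7=9.
Step 47. [r6c2∈{7}] r6c2 has the single candidate 7, so r6c2=7.
Step 48. [r4c1∈{8}] only 8 remains possible at r4c1 ⇒ r4c1=8.
Step 49. [r5c4∈{6}] r5c4's peers cover all but 6. So r5c4=6.
Step 50. [r7c7∈{8}] nothing but 8 survives at r7c7, so r7c7=8.
Step 51. [r3c3∈{4}] r3c3 has the single candidate 4. So r3c3=4.
Step 52. [r7c6∈{4}] nothing but 4 survives at r7c6, so r7c6=4.

Answer: 9 2 7 3 4 5 6 8 1 / 3 8 1 2 6 9 7 4 5 / 5 6 4 7 8 1 9 2 3 / 8 5 6 9 1 3 2 7 4 / 4 1 3 6 7 2 5 9 8 / 2 7 9 4 5 8 1 3 6 / 1 3 2 5 9 4 8 6 7 / 6 4 8 1 2 7 3 5 9 / 7 9 5 8 3 6 4 1 2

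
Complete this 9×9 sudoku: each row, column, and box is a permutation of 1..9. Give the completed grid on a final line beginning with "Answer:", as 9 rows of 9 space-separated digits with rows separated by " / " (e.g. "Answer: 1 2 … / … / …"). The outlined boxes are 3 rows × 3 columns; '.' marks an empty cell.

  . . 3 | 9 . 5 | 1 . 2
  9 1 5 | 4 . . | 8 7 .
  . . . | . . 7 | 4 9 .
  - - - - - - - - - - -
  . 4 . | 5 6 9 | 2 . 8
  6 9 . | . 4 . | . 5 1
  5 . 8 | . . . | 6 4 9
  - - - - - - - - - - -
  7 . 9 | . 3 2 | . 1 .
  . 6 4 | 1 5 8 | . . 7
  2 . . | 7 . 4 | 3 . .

Step 1. [r3c1∈{8}] nothing but 8 survives at r3c1 ⇒ r3c1=8.
Step 2. [r6c2∈{2,3,7}] r6c2 is the only open cell in col 2 admitting 3. So r6c2=3.
Step 3. [r3c9∈{3,5,6}] 5 has one home in row 3: r3c9 ⇒ r3c9=5.
Step 4. [r3c4∈{2,3,6}] r3c4 is the only open cell in row 3 admitting 3 ⇒ r3c4=3.
Step 5. [r5c3∈{2,7}] box 4 places 2 nowhere but r5c3. So r5c3=2.
Step 6. [r9c9∈{6}] r9c9 is down to just 6. So r9c9=6.
Step 7. [r7c2∈{5,8}] across row 7, 8 lands solely at r7c2 ⇒ r7c2=8.
Step 8. [r6c5∈{1,2,7}] row 6 places 7 nowhere but r6c5 ⇒ r6c5=7.
Step 9. [r3c2∈{2}] r3c2's peers cover all but 2, so r3c2=2.
Step 10. [r4c1∈{1}] only 1 remains possible at r4c1. So r4c1=1.
Step 11. [r7c9∈{4}] only 4 remains possible at r7c9, so r7c9=4.
Step 12. [r7c4∈{6}] r7c4 is down to just 6, so r7c4=6.
Step 13. [r8c1∈{3}] r8c1 is down to just 3 ⇒ r8c1=3.
Step 14. [r4c3∈{7}] r4c3 has the single candidate 7 ⇒ r4c3=7.
Step 15. [r2c9∈{3}] r2c9 is down to just 3. So r2c9=3.
Step 16. [r8c8∈{2}] r8c8's peers cover all but 2, so r8c8=2.
Step 17. [r2c6∈{6}] only 6 remains possible at r2c6. So r2c6=6.
Step 18. [r1c8∈{6}] r1c8's peers cover all but 6, so r1c8=6.
Step 19. [r9c2∈{5}] only 5 remains possible at r9c2. So r9c2=5.
Step 20. [r3c5∈{1}] r3c5 has the single candidate 1 ⇒ r3c5=1.
Step 21. [r9c8∈{8}] r9c8 has the single candidate 8. So r9c8=8.
Step 22. [r6c4∈{2}] r6c4 is down to just 2. So r6c4=2.
Step 23. [r1c5∈{8}] nothing but 8 survives at r1c5, so r1c5=8.
Step 24. [r9c3∈{1}] r9c3 is down to just 1. So r9c3=1.
Step 25. [r6c6∈{1}] r6c6 is down to just 1, so r6c6=1.
Step 26. [r1c2∈{7}] only 7 remains possible at r1c2 ⇒ r1c2=7.
Step 27. [r3c3∈{6}] only 6 remains possible at r3c3, so r3c3=6.
Step 28. [r5c7∈{7}] r5c7 is down to just 7. So r5c7=7.
Step 29. [r7c7∈{5}] r7c7's peers cover all but 5. So r7c7=5.
Step 30. [r5c6∈{3}] r5c6's peers cover all but 3, so r5c6=3.
Step 31. [r9c5∈{9}] r9c5 has the single candidate 9. So r9c5=9.
Step 32. [r1c1∈{4}] r1c1's peers cover all but 4 ⇒ r1c1=4.
Step 33. [r5c4∈{8}] r5c4 has the single candidate 8 ⇒ r5c4=8.
Step 34. [r4c8∈{3}] nothing but 3 survives at r4c8 ⇒ r4c8=3.
Step 35. [r8c7∈{9}] r8c7 has the single candidate 9. So r8c7=9.
Step 36. [r2c5∈{2}] nothing but 2 survives at r2c5, so r2c5=2.

Answer: 4 7 3 9 8 5 1 6 2 / 9 1 5 4 2 6 8 7 3 / 8 2 6 3 1 7 4 9 5 / 1 4 7 5 6 9 2 3 8 / 6 9 2 8 4 3 7 5 1 / 5 3 8 2 7 1 6 4 9 / 7 8 9 6 3 2 5 1 4 / 3 6 4 1 5 8 9 2 7 / 2 5 1 7 9 4 3 8 6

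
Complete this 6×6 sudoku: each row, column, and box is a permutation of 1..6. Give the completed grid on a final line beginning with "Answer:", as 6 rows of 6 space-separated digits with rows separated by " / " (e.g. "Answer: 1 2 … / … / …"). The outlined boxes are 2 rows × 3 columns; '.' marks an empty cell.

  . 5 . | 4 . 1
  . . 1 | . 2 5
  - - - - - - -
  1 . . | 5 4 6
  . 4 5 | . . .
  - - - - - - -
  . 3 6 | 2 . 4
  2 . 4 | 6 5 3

Step 1. [r4c1∈{3,6}] in row 4, 6 fits only at r4c1. So r4c1=6.
Step 2. [r1c1∈{3}] nothing but 3 survives at r1c1. So r1c1=3.
Step 3. [r4c4∈{1,3}] 1 has one home in col 4: r4c4. So r4c4=1.
Step 4. [r1c3∈{2}] r1c3 has the single candidate 2, so r1c3=2.
Step 5. [r2c2∈{6}] r2c2 is down to just 6, so r2c2=6.
Step 6. [r4c5∈{3}] r4c5 has the single candidate 3, so r4c5=3.
Step 7. [r5c1∈{5}] nothing but 5 survives at r5c1, so r5c1=5.
Step 8. [r2c1∈{4}] nothing but 4 survives at r2c1 ⇒ r2c1=4.
Step 9. [r6c2∈{1}] r6c2 has the single candidate 1. So r6c2=1.
Step 10. [r3c2∈{2}] only 2 remains possible at r3c2 ⇒ r3c2=2.
Step 11. [r3c3∈{3}] only 3 remains possible at r3c3 ⇒ r3c3=3.
Step 12. [r2c4∈{3}] r2c4 has the single candidate 3. So r2c4=3.
Step 13. [r1c5∈{6}] r1c5 is down to just 6, so r1c5=6.
Step 14. [r4c6∈{2}] nothing but 2 survives at r4c6, so r4c6=2.
Step 15. [r5c5∈{1}] r5c5's peers cover all but 1, so r5c5=1.

Answer: 3 5 2 4 6 1 / 4 6 1 3 2 5 / 1 2 3 5 4 6 / 6 4 5 1 3 2 / 5 3 6 2 1 4 / 2 1 4 6 5 3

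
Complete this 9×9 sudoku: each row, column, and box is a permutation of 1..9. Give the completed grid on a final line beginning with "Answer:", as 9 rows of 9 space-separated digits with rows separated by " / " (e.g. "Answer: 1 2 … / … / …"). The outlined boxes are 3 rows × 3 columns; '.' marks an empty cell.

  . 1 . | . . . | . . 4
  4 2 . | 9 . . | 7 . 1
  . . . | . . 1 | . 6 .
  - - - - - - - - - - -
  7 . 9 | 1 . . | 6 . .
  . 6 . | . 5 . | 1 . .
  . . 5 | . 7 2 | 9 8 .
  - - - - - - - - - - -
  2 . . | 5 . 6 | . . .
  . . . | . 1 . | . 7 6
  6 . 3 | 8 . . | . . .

Step 1. [r6c9∈{3}] nothing but 3 survives at r6c9 ⇒ r6c9=3.
Step 2. [r6c2∈{4}] r6c2 has the single candidate 4. So r6c2=4.
Step 3. [r9c8∈{1,2,4,5,9}] across row 9, 1 lands solely at r9c8, so r9c8=1.
Step 4. [r5c6∈{3,4,8,9}] 9 has one home in row 5: r5c6. So r5c6=9.
Step 5. [r9c6∈{4,7}] 7 has one home in box 8: r9c6 ⇒ r9c6=7.
Step 6. [r7c3∈{1,4,7,8}] r7c3 is the only open cell in row 7 admitting 1, so r7c3=1.
Step 7. [r8c3∈{4,8}] in col 3, 4 fits only at r8c3 ⇒ r8c3=4.
Step 8. [r8c6∈{3}] nothing but 3 survives at r8c6 ⇒ r8c6=3.
Step 9. [r4c6∈{4,8}] across col 6, 4 lands solely at r4c6. So r4c6=4.
Step 10. [r4c5∈{3,8}] box 5 places 8 nowhere but r4c5 ⇒ r4c5=8.
Step 11. [r8c4∈{2}] r8c4 has the single candidate 2. So r8c4=2.
Step 12. [r5c4∈{3}] r5c4's peers cover all but 3, so r5c4=3.
Step 13. [r5c1∈{8}] only 8 remains possible at r5c1. So r5c1=8.
Step 14. [r7c2∈{7,8,9}] r7c2 is the only open cell in row 7 admitting 7 ⇒ r7c2=7.
Step 15. [r8c2∈{5,8,9}] in box 7, 8 fits only at r8c2. So r8c2=8.
Step 16. [r8c7∈{5}] only 5 remains possible at r8c7. So r8c7=5.
Step 17. [r8c1∈{9}] r8c1's peers cover all but 9 ⇒ r8c1=9.
Step 18. [r1c8∈{2,3,5,9}] r1c8 is the only open cell in row 1 admitting 9, so r1c8=9.
Step 19. [r3c2∈{3,5,9}] in row 3, 9 fits only at r3c2. So r3c2=9.
Step 20. [r3c4∈{4,7}] r3c4 is the only open cell in col 4 admitting 4, so r3c4=4.
Step 21. [r3c3∈{7,8}] row 3 places 7 nowhere but r3c3 ⇒ r3c3=7.
Step 22. [r5c3∈{2}] nothing but 2 survives at r5c3 ⇒ r5c3=2.
Step 23. [r4c8∈{2,5}] r4c8 is the only open cell in col 8 admitting 2. So r4c8=2.
Step 24. [r2c8∈{3,5}] 5 has one home in col 8: r2c8 ⇒ r2c8=5.
Step 25. [r2c5∈{3,6}] 3 has one home in row 2: r2c5. So r2c5=3.
Step 26. [r3c5∈{2}] only 2 remains possible at r3c5, so r3c5=2.
Step 27. [r1c7∈{2,3,8}] r1c7 is the only open cell in row 1 admitting 2, so r1c7=2.
Step 28. [r9c7∈{4}] nothing but 4 survives at r9c7 ⇒ r9c7=4.
Step 29. [r3c7∈{3,8}] box 3 places 3 nowhere but r3c7 ⇒ r3c7=3.
Step 30. [r2c6∈{8}] r2c6 is down to just 8 ⇒ r2c6=8.
Step 31. [r1c5∈{6}] only 6 remains possible at r1c5. So r1c5=6.
Step 32. [r9c5∈{9}] nothing but 9 survives at r9c5 ⇒ r9c5=9.
Step 33. [r7c9∈{8,9}] 9 has one home in row 7: r7c9 ⇒ r7c9=9.
Step 34. [r1c6∈{5}] r1c6 has the single candidate 5, so r1c6=5.
Step 35. [r1c1∈{3}] r1c1 has the single candidate 3. So r1c1=3.
Step 36. [r2c3∈{6}] r2c3's peers cover all but 6 ⇒ r2c3=6.
Step 37. [r5c8∈{4}] only 4 remains possible at r5c8 ⇒ r5c8=4.
Step 38. [r7c7∈{8}] only 8 remains possible at r7c7. So r7c7=8.
Step 39. [r6c1∈{1}] r6c1's peers cover all but 1, so r6c1=1.
Step 40. [r4c9∈{5}] nothing but 5 survives at r4c9. So r4c9=5.
Step 41. [r3c1∈{5}] r3c1 has the single candidate 5, so r3c1=5.
Step 42. [r9c9∈{2}] r9c9 is down to just 2. So r9c9=2.
Step 43. [r7c5∈{4}] r7c5's peers cover all but 4 ⇒ r7c5=4.
Step 44. [r1c3∈{8}] r1c3 has the single candidate 8. So r1c3=8.
Step 45. [r6c4∈{6}] r6c4 is down to just 6. So r6c4=6.
Step 46. [r3c9∈{8}] nothing but 8 survives at r3c9, so r3c9=8.
Step 47. [r7c8∈{3}] r7c8's peers cover all but 3, so r7c8=3.
Step 48. [r1c4∈{7}] r1c4's peers cover all but 7 ⇒ r1c4=7.
Step 49. [r5c9∈{7}] r5c9 is down to just 7. So r5c9=7.
Step 50. [r4c2∈{3}] r4c2 has the single candidate 3 ⇒ r4c2=3.
Step 51. [r9c2∈{5}] only 5 remains possible at r9c2 ⇒ r9c2=5.

Answer: 3 1 8 7 6 5 2 9 4 / 4 2 6 9 3 8 7 5 1 / 5 9 7 4 2 1 3 6 8 / 7 3 9 1 8 4 6 2 5 / 8 6 2 3 5 9 1 4 7 / 1 4 5 6 7 2 9 8 3 / 2 7 1 5 4 6 8 3 9 / 9 8 4 2 1 3 5 7 6 / 6 5 3 8 9 7 4 1 2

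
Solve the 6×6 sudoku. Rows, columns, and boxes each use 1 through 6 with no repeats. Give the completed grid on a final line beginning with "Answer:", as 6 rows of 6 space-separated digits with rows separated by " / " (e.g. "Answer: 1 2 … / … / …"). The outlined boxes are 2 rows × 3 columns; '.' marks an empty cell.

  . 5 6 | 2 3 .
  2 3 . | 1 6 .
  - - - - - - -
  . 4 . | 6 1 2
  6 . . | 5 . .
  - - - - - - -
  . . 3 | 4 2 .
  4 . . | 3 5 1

Step 1. [r6c2∈{2,6}] 6 has one home in row 6: r6c2. So r6c2=6.
Step 2. [r4c3∈{1,2}] across col 3, 1 lands solely at r4c3. So r4c3=1.
Step 3. [r5c1∈{1,5}] in row 5, 5 fits only at r5c1 ⇒ r5c1=5.
Step 4. [r1c6∈{4}] r1c6 has the single candidate 4 ⇒ r1c6=4.
Step 5. [r1c1∈{1}] nothing but 1 survives at r1c1 ⇒ r1c1=1.
Step 6. [r2c3∈{4}] r2c3 is down to just 4, so r2c3=4.
Step 7. [r5c2∈{1}] r5c2's peers cover all but 1, so r5c2=1.
Step 8. [r6c3∈{2}] r6c3 is down to just 2. So r6c3=2.
Step 9. [r4c5∈{4}] only 4 remains possible at r4c5. So r4c5=4.
Step 10. [r4c6∈{3}] r4c6 has the single candidate 3, so r4c6=3.
Step 11. [r5c6∈{6}] nothing but 6 survives at r5c6, so r5c6=6.
Step 12. [r3c3∈{5}] nothing but 5 survives at r3c3, so r3c3=5.
Step 13. [r2c6∈{5}] r2c6's peers cover all but 5. So r2c6=5.
Step 14. [r3c1∈{3}] r3c1 has the single candidate 3. So r3c1=3.
Step 15. [r4c2∈{2}] nothing but 2 survives at r4c2, so r4c2=2.

Answer: 1 5 6 2 3 4 / 2 3 4 1 6 5 / 3 4 5 6 1 2 / 6 2 1 5 4 3 / 5 1 3 4 2 6 / 4 6 2 3 5 1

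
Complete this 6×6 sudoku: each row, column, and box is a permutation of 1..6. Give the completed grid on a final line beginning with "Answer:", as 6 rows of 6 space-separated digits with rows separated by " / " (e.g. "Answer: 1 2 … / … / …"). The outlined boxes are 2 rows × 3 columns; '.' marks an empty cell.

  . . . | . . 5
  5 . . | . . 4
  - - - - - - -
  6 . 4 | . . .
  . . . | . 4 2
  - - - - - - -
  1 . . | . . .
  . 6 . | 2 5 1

Step 1. [r1c1∈{2,3,4}] across col 1, 2 lands solely at r1c1 ⇒ r1c1=2.
Step 2. [r6c3∈{3}] r6c3's peers cover all but 3. So r6c3=3.
Step 3. [r4c4∈{1,3,5,6}] in row 4, 6 fits only at r4c4. So r4c4=6.
Step 4. [r3c2∈{1,2,3,5}] across row 3, 2 lands solely at r3c2, so r3c2=2.
Step 5. [r2c5∈{1,2,3,6}] row 2 places 2 nowhere but r2c5, so r2c5=2.
Step 6. [r1c5∈{1,3,6}] across box 2, 6 lands solely at r1c5 ⇒ r1c5=6.
Step 7. [r1c3∈{1}] r1c3 is down to just 1. So r1c3=1.
Step 8. [r1c4∈{3}] r1c4 is down to just 3, so r1c4=3.
Step 9. [r4c2∈{1,3,5}] r4c2 is the only open cell in row 4 admitting 1, so r4c2=1.
Step 10. [r3c6∈{3}] nothing but 3 survives at r3c6 ⇒ r3c6=3.
Step 11. [r5c2∈{4,5}] in col 2, 5 fits only at r5c2, so r5c2=5.
Step 12. [r3c5∈{1}] only 1 remains possible at r3c5. So r3c5=1.
Step 13. [r4c3∈{5}] nothing but 5 survives at r4c3 ⇒ r4c3=5.
Step 14. [r2c2∈{3}] nothing but 3 survives at r2c2. So r2c2=3.
Step 15. [r2c4∈{1}] r2c4 is down to just 1, so r2c4=1.
Step 16. [r4c1∈{3}] r4c1 is down to just 3 ⇒ r4c1=3.
Step 17. [r5c5∈{3}] nothing but 3 survives at r5c5, so r5c5=3.
Step 18. [r5c6∈{6}] r5c6 has the single candidate 6. So r5c6=6.
Step 19. [r2c3∈{6}] only 6 remains possible at r2c3. So r2c3=6.
Step 20. [r5c4∈{4}] r5c4's peers cover all but 4, so r5c4=4.
Step 21. [r3c4∈{5}] r3c4's peers cover all but 5, so r3c4=5.
Step 22. [r5c3∈{2}] r5c3's peers cover all but 2 ⇒ r5c3=2.
Step 23. [r6c1∈{4}] r6c1 has the single candidate 4 ⇒ r6c1=4.
Step 24. [r1c2∈{4}] r1c2 is down to just 4. So r1c2=4.

Answer: 2 4 1 3 6 5 / 5 3 6 1 2 4 / 6 2 4 5 1 3 / 3 1 5 6 4 2 / 1 5 2 4 3 6 / 4 6 3 2 5 1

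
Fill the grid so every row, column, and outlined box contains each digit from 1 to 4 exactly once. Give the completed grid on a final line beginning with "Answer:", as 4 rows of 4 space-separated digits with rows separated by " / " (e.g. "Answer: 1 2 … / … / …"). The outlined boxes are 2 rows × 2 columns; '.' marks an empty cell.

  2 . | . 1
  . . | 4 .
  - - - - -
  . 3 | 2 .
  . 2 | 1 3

Step 1. [r3c1∈{1,4}] r3c1 is the only open cell in row 3 admitting 1, so r3c1=1.
Step 2. [r1c2∈{4}] r1c2's peers cover all but 4. So r1c2=4.
Step 3. [r4c1∈{4}] r4c1 is down to just 4 ⇒ r4c1=4.
Step 4. [r2c4∈{2}] r2c4's peers cover all but 2 ⇒ r2c4=2.
Step 5. [r3c4∈{4}] r3c4 has the single candidate 4. So r3c4=4.
Step 6. [r2c2∈{1}] only 1 remains possible at r2c2. So r2c2=1.
Step 7. [r1c3∈{3}] only 3 remains possible at r1c3, so r1c3=3.
Step 8. [r2c1∈{3}] r2c1 has the single candidate 3 ⇒ r2c1=3.

Answer: 2 4 3 1 / 3 1 4 2 / 1 3 2 4 / 4 2 1 3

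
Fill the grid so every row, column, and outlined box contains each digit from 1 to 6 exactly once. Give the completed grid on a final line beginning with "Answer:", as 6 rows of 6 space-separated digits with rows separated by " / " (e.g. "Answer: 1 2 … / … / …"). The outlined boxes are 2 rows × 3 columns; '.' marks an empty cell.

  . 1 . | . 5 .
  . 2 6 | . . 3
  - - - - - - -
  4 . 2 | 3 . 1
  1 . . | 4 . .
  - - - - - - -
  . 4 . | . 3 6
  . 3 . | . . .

Step 1. [r4c6∈{2,5}] across box 4, 5 lands solely at r4c6. So r4c6=5.
Step 2. [r2c4∈{1}] nothing but 1 survives at r2c4, so r2c4=1.
Step 3. [r6c5∈{1,2,4}] r6c5 is the only open cell in col 5 admitting 1 ⇒ r6c5=1.
Step 4. [r6c3∈{5}] r6c3 has the single candidate 5, so r6c3=5.
Step 5. [r6c4∈{2}] nothing but 2 survives at r6c4 ⇒ r6c4=2.
Step 6. [r1c3∈{3,4}] in col 3, 4 fits only at r1c3 ⇒ r1c3=4.
Step 7. [r3c5∈{6}] r3c5 has the single candidate 6. So r3c5=6.
Step 8. [r5c4∈{5}] nothing but 5 survives at r5c4. So r5c4=5.
Step 9. [r4c2∈{6}] nothing but 6 survives at r4c2, so r4c2=6.
Step 10. [r2c1∈{5}] r2c1 has the single candidate 5, so r2c1=5.
Step 11. [r4c3∈{3}] nothing but 3 survives at r4c3. So r4c3=3.
Step 12. [r1c4∈{6}] r1c4 has the single candidate 6. So r1c4=6.
Step 13. [r3c2∈{5}] r3c2's peers cover all but 5 ⇒ r3c2=5.
Step 14. [r5c1∈{2}] only 2 remains possible at r5c1 ⇒ r5c1=2.
Step 15. [r2c5∈{4}] r2c5 is down to just 4, so r2c5=4.
Step 16. [r5c3∈{1}] r5c3's peers cover all but 1, so r5c3=1.
Step 17. [r6c6∈{4}] r6c6 has the single candidate 4. So r6c6=4.
Step 18. [r6c1∈{6}] r6c1's peers cover all but 6. So r6c1=6.
Step 19. [r1c1∈{3}] r1c1 is down to just 3, so r1c1=3.
Step 20. [r4c5∈{2}] r4c5 has the single candidate 2, so r4c5=2.
Step 21. [r1c6∈{2}] r1c6 is down to just 2 ⇒ r1c6=2.

Answer: 3 1 4 6 5 2 / 5 2 6 1 4 3 / 4 5 2 3 6 1 / 1 6 3 4 2 5 / 2 4 1 5 3 6 / 6 3 5 2 1 4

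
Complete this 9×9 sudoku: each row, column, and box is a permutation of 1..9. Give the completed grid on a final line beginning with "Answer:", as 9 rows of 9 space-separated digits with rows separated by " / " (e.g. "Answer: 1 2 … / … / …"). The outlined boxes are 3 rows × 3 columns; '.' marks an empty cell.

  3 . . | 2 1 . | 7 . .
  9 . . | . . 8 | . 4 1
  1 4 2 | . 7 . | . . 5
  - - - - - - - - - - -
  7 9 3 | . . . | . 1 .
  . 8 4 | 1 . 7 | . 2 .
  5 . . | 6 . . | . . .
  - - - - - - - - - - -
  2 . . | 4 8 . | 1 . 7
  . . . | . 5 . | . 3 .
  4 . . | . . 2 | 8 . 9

Step 1. [r1c6∈{4,5,6,9}] in row 1, 4 fits only at r1c6, so r1c6=4.
Step 2. [r1c3∈{5,6,8}] 8 has one home in box 1: r1c3. So r1c3=8.
Step 3. [r1c9∈{6}] r1c9 has the single candidate 6, so r1c9=6.
Step 4. [r3c6∈{3,6,9}] in row 3, 6 fits only at r3c6 ⇒ r3c6=6.
Step 5. [r2c5∈{3}] r2c5's peers cover all but 3. So r2c5=3.
Step 6. [r5c7∈{3,5,6,9}] in row 5, 5 fits only at r5c7, so r5c7=5.
Step 7. [r1c2∈{5}] r1c2's peers cover all but 5, so r1c2=5.
Step 8. [r6c6∈{3,9}] r6c6 is the only open cell in box 5 admitting 3. So r6c6=3.
Step 9. [r3c4∈{9}] r3c4 is down to just 9, so r3c4=9.
Step 10. [r6c3∈{1}] r6c3 has the single candidate 1 ⇒ r6c3=1.
Step 11. [r9c2∈{1,3,6,7}] 1 has one home in row 9: r9c2, so r9c2=1.
Step 12. [r8c4∈{7}] only 7 remains possible at r8c4, so r8c4=7.
Step 13. [r8c2∈{6}] nothing but 6 survives at r8c2 ⇒ r8c2=6.
Step 14. [r6c7∈{4,9}] r6c7 is the only open cell in col 7 admitting 9. So r6c7=9.
Step 15. [r4c4∈{5,8}] 8 has one home in col 4: r4c4 ⇒ r4c4=8.
Step 16. [r4c9∈{4}] only 4 remains possible at r4c9, so r4c9=4.
Step 17. [r7c8∈{5,6}] across row 7, 6 lands solely at r7c8, so r7c8=6.
Step 18. [r7c3∈{5,9}] row 7 places 5 nowhere but r7c3. So r7c3=5.
Step 19. [r6c2∈{2}] r6c2 is down to just 2 ⇒ r6c2=2.
Step 20. [r7c6∈{9}] r7c6's peers cover all but 9. So r7c6=9.
Step 21. [r6c9∈{8}] only 8 remains possible at r6c9, so r6c9=8.
Step 22. [r8c9∈{2}] r8c9 has the single candidate 2, so r8c9=2.
Step 23. [r2c2∈{7}] r2c2's peers cover all but 7, so r2c2=7.
Step 24. [r8c1∈{8}] nothing but 8 survives at r8c1 ⇒ r8c1=8.
Step 25. [r2c4∈{5}] r2c4 is down to just 5. So r2c4=5.
Step 26. [r4c6∈{5}] r4c6's peers cover all but 5. So r4c6=5.
Step 27. [r4c5∈{2}] nothing but 2 survives at r4c5 ⇒ r4c5=2.
Step 28. [r5c5∈{9}] r5c5 is down to just 9, so r5c5=9.
Step 29. [r2c7∈{2}] r2c7 has the single candidate 2, so r2c7=2.
Step 30. [r6c8∈{7}] nothing but 7 survives at r6c8. So r6c8=7.
Step 31. [r3c7∈{3}] only 3 remains possible at r3c7 ⇒ r3c7=3.
Step 32. [r2c3∈{6}] r2c3 is down to just 6, so r2c3=6.
Step 33. [r8c6∈{1}] only 1 remains possible at r8c6. So r8c6=1.
Step 34. [r9c4∈{3}] r9c4 has the single candidate 3, so r9c4=3.
Step 35. [r8c3∈{9}] only 9 remains possible at r8c3 ⇒ r8c3=9.
Step 36. [r6c5∈{4}] only 4 remains possible at r6c5, so r6c5=4.
Step 37. [r3c8∈{8}] r3c8 has the single candidate 8. So r3c8=8.
Step 38. [r9c8∈{5}] only 5 remains possible at r9c8. So r9c8=5.
Step 39. [r8c7∈{4}] r8c7 is down to just 4, so r8c7=4.
Step 40. [r7c2∈{3}] r7c2 is down to just 3. So r7c2=3.
Step 41. [r9c3∈{7}] only 7 remains possible at r9c3 ⇒ r9c3=7.
Step 42. [r5c1∈{6}] r5c1's peers cover all but 6 ⇒ r5c1=6.
Step 43. [r5c9∈{3}] r5c9 is down to just 3. So r5c9=3.
Step 44. [r4c7∈{6}] r4c7 is down to just 6 ⇒ r4c7=6.
Step 45. [r9c5∈{6}] nothing but 6 survives at r9c5. So r9c5=6.
Step 46. [r1c8∈{9}] r1c8 is down to just 9, so r1c8=9.

Answer: 3 5 8 2 1 4 7 9 6 / 9 7 6 5 3 8 2 4 1 / 1 4 2 9 7 6 3 8 5 / 7 9 3 8 2 5 6 1 4 / 6 8 4 1 9 7 5 2 3 / 5 2 1 6 4 3 9 7 8 / 2 3 5 4 8 9 1 6 7 / 8 6 9 7 5 1 4 3 2 / 4 1 7 3 6 2 8 5 9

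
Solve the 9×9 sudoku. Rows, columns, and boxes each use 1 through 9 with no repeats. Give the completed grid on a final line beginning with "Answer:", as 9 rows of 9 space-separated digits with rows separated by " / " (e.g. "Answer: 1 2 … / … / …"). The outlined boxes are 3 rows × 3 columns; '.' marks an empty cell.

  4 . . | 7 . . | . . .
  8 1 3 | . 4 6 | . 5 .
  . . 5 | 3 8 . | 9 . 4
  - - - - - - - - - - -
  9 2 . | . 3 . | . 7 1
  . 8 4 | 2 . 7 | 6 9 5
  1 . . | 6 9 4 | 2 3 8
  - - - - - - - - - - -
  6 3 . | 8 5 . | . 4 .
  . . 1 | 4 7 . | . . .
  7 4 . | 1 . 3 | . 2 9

Step 1. [r1c5∈{1,2}] 2 has one home in col 5: r1c5. So r1c5=2.
Step 2. [r8c1∈{2,5}] 5 has one home in col 1: r8c1. So r8c1=5.
Step 3. [r8c2∈{9}] r8c2's peers cover all but 9. So r8c2=9.
Step 4. [r1c2∈{6}] nothing but 6 survives at r1c2. So r1c2=6.
Step 5. [r1c6∈{1,5,9}] row 1 places 5 nowhere but r1c6 ⇒ r1c6=5.
Step 6. [r8c9∈{3,6}] col 9 places 6 nowhere but r8c9 ⇒ r8c9=6.
Step 7. [r8c8∈{8}] r8c8's peers cover all but 8. So r8c8=8.
Step 8. [r1c7∈{1,3,8}] r1c7 is the only open cell in row 1 admitting 8. So r1c7=8.
Step 9. [r7c9∈{7}] r7c9's peers cover all but 7, so r7c9=7.
Step 10. [r1c8∈{1}] only 1 remains possible at r1c8. So r1c8=1.
Step 11. [r6c2∈{5,7}] across row 6, 5 lands solely at r6c2 ⇒ r6c2=5.
Step 12. [r7c3∈{2}] r7c3's peers cover all but 2 ⇒ r7c3=2.
Step 13. [r1c3∈{9}] r1c3 has the single candidate 9, so r1c3=9.
Step 14. [r3c8∈{6}] r3c8's peers cover all but 6, so r3c8=6.
Step 15. [r5c5∈{1}] r5c5's peers cover all but 1. So r5c5=1.
Step 16. [r5c1∈{3}] nothing but 3 survives at r5c1 ⇒ r5c1=3.
Step 17. [r4c4∈{5}] nothing but 5 survives at r4c4, so r4c4=5.
Step 18. [r9c5∈{6}] nothing but 6 survives at r9c5, so r9c5=6.
Step 19. [r4c7∈{4}] r4c7 has the single candidate 4 ⇒ r4c7=4.
Step 20. [r2c4∈{9}] r2c4's peers cover all but 9 ⇒ r2c4=9.
Step 21. [r4c3∈{6}] nothing but 6 survives at r4c3. So r4c3=6.
Step 22. [r3c6∈{1}] r3c6 is down to just 1, so r3c6=1.
Step 23. [r2c9∈{2}] r2c9 has the single candidate 2 ⇒ r2c9=2.
Step 24. [r2c7∈{7}] r2c7's peers cover all but 7 ⇒ r2c7=7.
Step 25. [r6c3∈{7}] r6c3 is down to just 7, so r6c3=7.
Step 26. [r3c1∈{2}] r3c1's peers cover all but 2, so r3c1=2.
Step 27. [r9c3∈{8}] r9c3's peers cover all but 8 ⇒ r9c3=8.
Step 28. [r7c7∈{1}] r7c7's peers cover all but 1. So r7c7=1.
Step 29. [r3c2∈{7}] only 7 remains possible at r3c2, so r3c2=7.
Step 30. [r7c6∈{9}] r7c6's peers cover all but 9, so r7c6=9.
Step 31. [r8c7∈{3}] r8c7's peers cover all but 3 ⇒ r8c7=3.
Step 32. [r9c7∈{5}] r9c7 has the single candidate 5 ⇒ r9c7=5.
Step 33. [r8c6∈{2}] r8c6's peers cover all but 2 ⇒ r8c6=2.
Step 34. [r1c9∈{3}] r1c9's peers cover all but 3, so r1c9=3.
Step 35. [r4c6∈{8}] nothing but 8 survives at r4c6, so r4c6=8.

Answer: 4 6 9 7 2 5 8 1 3 / 8 1 3 9 4 6 7 5 2 / 2 7 5 3 8 1 9 6 4 / 9 2 6 5 3 8 4 7 1 / 3 8 4 2 1 7 6 9 5 / 1 5 7 6 9 4 2 3 8 / 6 3 2 8 5 9 1 4 7 / 5 9 1 4 7 2 3 8 6 / 7 4 8 1 6 3 5 2 9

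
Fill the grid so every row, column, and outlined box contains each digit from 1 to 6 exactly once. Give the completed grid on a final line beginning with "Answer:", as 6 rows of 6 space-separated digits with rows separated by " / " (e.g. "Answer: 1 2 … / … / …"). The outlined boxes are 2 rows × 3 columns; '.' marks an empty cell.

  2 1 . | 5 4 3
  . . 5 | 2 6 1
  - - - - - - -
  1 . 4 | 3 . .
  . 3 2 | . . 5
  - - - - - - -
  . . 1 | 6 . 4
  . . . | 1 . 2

Step 1. [r6c3∈{3,6}] 3 has one home in col 3: r6c3 ⇒ r6c3=3.
Step 2. [r5c1∈{5}] nothing but 5 survives at r5c1, so r5c1=5.
Step 3. [r4c1∈{6}] r4c1's peers cover all but 6 ⇒ r4c1=6.
Step 4. [r2c2∈{4}] only 4 remains possible at r2c2 ⇒ r2c2=4.
Step 5. [r3c5∈{2}] only 2 remains possible at r3c5 ⇒ r3c5=2.
Step 6. [r6c2∈{6}] r6c2 is down to just 6. So r6c2=6.
Step 7. [r3c2∈{5}] nothing but 5 survives at r3c2, so r3c2=5.
Step 8. [r6c5∈{5}] nothing but 5 survives at r6c5 ⇒ r6c5=5.
Step 9. [r3c6∈{6}] r3c6's peers cover all but 6 ⇒ r3c6=6.
Step 10. [r5c5∈{3}] r5c5 is down to just 3. So r5c5=3.
Step 11. [r5c2∈{2}] r5c2's peers cover all but 2. So r5c2=2.
Step 12. [r4c5∈{1}] r4c5 has the single candidate 1, so r4c5=1.
Step 13. [r6c1∈{4}] only 4 remains possible at r6c1. So r6c1=4.
Step 14. [r2c1∈{3}] r2c1 is down to just 3 ⇒ r2c1=3.
Step 15. [r4c4∈{4}] r4c4 is down to just 4. So r4c4=4.
Step 16. [r1c3∈{6}] only 6 remains possible at r1c3 ⇒ r1c3=6.

Answer: 2 1 6 5 4 3 / 3 4 5 2 6 1 / 1 5 4 3 2 6 / 6 3 2 4 1 5 / 5 2 1 6 3 4 / 4 6 3 1 5 2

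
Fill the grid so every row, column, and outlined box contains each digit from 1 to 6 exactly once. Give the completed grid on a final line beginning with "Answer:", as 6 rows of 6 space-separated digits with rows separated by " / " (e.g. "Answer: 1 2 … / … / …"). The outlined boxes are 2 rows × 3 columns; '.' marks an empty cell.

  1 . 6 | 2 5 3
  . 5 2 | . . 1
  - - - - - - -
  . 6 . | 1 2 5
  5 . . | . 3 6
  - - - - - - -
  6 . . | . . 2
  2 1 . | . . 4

Step 1. [r5c2∈{3,4}] across col 2, 3 lands solely at r5c2. So r5c2=3.
Step 2. [r4c4∈{4}] only 4 remains possible at r4c4, so r4c4=4.
Step 3. [r3c3∈{3,4}] r3c3 is the only open cell in col 3 admitting 3, so r3c3=3.
Step 4. [r6c3∈{5}] nothing but 5 survives at r6c3, so r6c3=5.
Step 5. [r6c5∈{6}] only 6 remains possible at r6c5 ⇒ r6c5=6.
Step 6. [r2c5∈{4}] r2c5 is down to just 4. So r2c5=4.
Step 7. [r5c4∈{5}] r5c4's peers cover all but 5. So r5c4=5.
Step 8. [r5c3∈{4}] nothing but 4 survives at r5c3 ⇒ r5c3=4.
Step 9. [r6c4∈{3}] r6c4's peers cover all but 3 ⇒ r6c4=3.
Step 10. [r2c1∈{3}] r2c1 has the single candidate 3. So r2c1=3.
Step 11. [r4c3∈{1}] only 1 remains possible at r4c3, so r4c3=1.
Step 12. [r2c4∈{6}] r2c4's peers cover all but 6. So r2c4=6.
Step 13. [r4c2∈{2}] r4c2 has the single candidate 2, so r4c2=2.
Step 14. [r1c2∈{4}] only 4 remains possible at r1c2 ⇒ r1c2=4.
Step 15. [r5c5∈{1}] r5c5 is down to just 1. So r5c5=1.
Step 16. [r3c1∈{4}] r3c1 is down to just 4. So r3c1=4.

Answer: 1 4 6 2 5 3 / 3 5 2 6 4 1 / 4 6 3 1 2 5 / 5 2 1 4 3 6 / 6 3 4 5 1 2 / 2 1 5 3 6 4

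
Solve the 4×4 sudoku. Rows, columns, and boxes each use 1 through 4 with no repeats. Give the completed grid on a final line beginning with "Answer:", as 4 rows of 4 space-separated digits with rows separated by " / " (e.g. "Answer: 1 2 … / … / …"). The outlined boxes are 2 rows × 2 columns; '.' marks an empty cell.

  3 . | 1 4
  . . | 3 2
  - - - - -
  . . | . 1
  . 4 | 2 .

Step 1. [r4c1∈{1}] nothing but 1 survives at r4c1 ⇒ r4c1=1.
Step 2. [r3c1∈{2}] only 2 remains possible at r3c1. So r3c1=2.
Step 3. [r3c2∈{3}] r3c2's peers cover all but 3. So r3c2=3.
Step 4. [r2c2∈{1}] r2c2 has the single candidate 1, so r2c2=1.
Step 5. [r1c2∈{2}] r1c2 is down to just 2, so r1c2=2.
Step 6. [r4c4∈{3}] r4c4's peers cover all but 3 ⇒ r4c4=3.
Step 7. [r3c3∈{4}] r3c3's peers cover all but 4, so r3c3=4.
Step 8. [r2c1∈{4}] only 4 remains possible at r2c1, so r2c1=4.

Answer: 3 2 1 4 / 4 1 3 2 / 2 3 4 1 / 1 4 2 3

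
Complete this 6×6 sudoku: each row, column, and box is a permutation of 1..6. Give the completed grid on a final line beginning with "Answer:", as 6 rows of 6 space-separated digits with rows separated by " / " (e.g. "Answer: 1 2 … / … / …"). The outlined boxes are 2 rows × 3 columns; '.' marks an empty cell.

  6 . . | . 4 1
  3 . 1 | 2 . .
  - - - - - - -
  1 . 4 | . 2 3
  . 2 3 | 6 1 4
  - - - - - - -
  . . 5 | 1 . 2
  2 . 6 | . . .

Step 1. [r1c2∈{5}] r1c2 has the single candidate 5. So r1c2=5.
Step 2. [r6c6∈{5}] nothing but 5 survives at r6c6. So r6c6=5.
Step 3. [r6c5∈{3}] only 3 remains possible at r6c5, so r6c5=3.
Step 4. [r2c2∈{4}] r2c2's peers cover all but 4 ⇒ r2c2=4.
Step 5. [r2c5∈{5,6}] row 2 places 5 nowhere but r2c5, so r2c5=5.
Step 6. [r6c2∈{1}] r6c2 is down to just 1. So r6c2=1.
Step 7. [r3c4∈{5}] nothing but 5 survives at r3c4, so r3c4=5.
Step 8. [r3c2∈{6}] r3c2 has the single candidate 6 ⇒ r3c2=6.
Step 9. [r5c2∈{3}] only 3 remains possible at r5c2, so r5c2=3.
Step 10. [r5c1∈{4}] r5c1 has the single candidate 4, so r5c1=4.
Step 11. [r1c3∈{2}] only 2 remains possible at r1c3, so r1c3=2.
Step 12. [r6c4∈{4}] r6c4 has the single candidate 4. So r6c4=4.
Step 13. [r4c1∈{5}] nothing but 5 survives at r4c1. So r4c1=5.
Step 14. [r5c5∈{6}] only 6 remains possible at r5c5. So r5c5=6.
Step 15. [r1c4∈{3}] r1c4 is down to just 3. So r1c4=3.
Step 16. [r2c6∈{6}] only 6 remains possible at r2c6, so r2c6=6.

Answer: 6 5 2 3 4 1 / 3 4 1 2 5 6 / 1 6 4 5 2 3 / 5 2 3 6 1 4 / 4 3 5 1 6 2 / 2 1 6 4 3 5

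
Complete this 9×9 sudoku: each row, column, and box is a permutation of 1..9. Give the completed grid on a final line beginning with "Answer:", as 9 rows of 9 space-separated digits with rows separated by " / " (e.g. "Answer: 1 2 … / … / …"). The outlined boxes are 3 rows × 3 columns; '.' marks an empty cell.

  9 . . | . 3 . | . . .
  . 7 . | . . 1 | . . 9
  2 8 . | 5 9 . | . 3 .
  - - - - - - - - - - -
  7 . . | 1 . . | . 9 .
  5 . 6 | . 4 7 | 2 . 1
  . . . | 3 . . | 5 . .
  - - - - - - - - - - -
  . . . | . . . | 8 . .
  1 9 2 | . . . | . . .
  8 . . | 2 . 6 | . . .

Step 1. [r3c6∈{4}] r3c6 has the single candidate 4, so r3c6=4.
Step 2. [r6c1∈{4}] r6c1 is down to just 4 ⇒ r6c1=4.
Step 3. [r1c4∈{6,7,8}] 7 has one home in box 2: r1c4, so r1c4=7.
Step 4. [r5c8∈{8}] r5c8 is down to just 8, so r5c8=8.
Step 5. [r1c9∈{2,4,5,6,8}] across col 9, 8 lands solely at r1c9, so r1c9=8.
Step 6. [r7c9∈{2,3,4,5,6,7}] across col 9, 2 lands solely at r7c9, so r7c9=2.
Step 7. [r2c4∈{6,8}] across col 4, 6 lands solely at r2c4 ⇒ r2c4=6.
Step 8. [r2c7∈{4}] r2c7 is down to just 4. So r2c7=4.
Step 9. [r1c2∈{1,4,5,6}] across box 1, 6 lands solely at r1c2 ⇒ r1c2=6.
Step 10. [r1c3∈{1,4,5}] in row 1, 4 fits only at r1c3, so r1c3=4.
Step 11. [r1c8∈{1,2,5}] r1c8 is the only open cell in row 1 admitting 5, so r1c8=5.
Step 12. [r4c9∈{3,4,6}] r4c9 is the only open cell in row 4 admitting 4, so r4c9=4.
Step 13. [r4c7∈{3,6}] across box 6, 3 lands solely at r4c7. So r4c7=3.
Step 14. [r4c5∈{2,5,6,8}] row 4 places 6 nowhere but r4c5, so r4c5=6.
Step 15. [r4c6∈{2,5,8}] 5 has one home in row 4: r4c6, so r4c6=5.
Step 16. [r2c5∈{2,8}] 8 has one home in row 2: r2c5. So r2c5=8.
Step 17. [r6c6∈{2,8,9}] across box 5, 8 lands solely at r6c6 ⇒ r6c6=8.
Step 18. [r2c3∈{3,5}] 5 has one home in row 2: r2c3. So r2c3=5.
Step 19. [r7c6∈{3,9}] across col 6, 9 lands solely at r7c6 ⇒ r7c6=9.
Step 20. [r7c4∈{4}] r7c4's peers cover all but 4, so r7c4=4.
Step 21. [r8c8∈{4,6,7}] in row 8, 4 fits only at r8c8. So r8c8=4.
Step 22. [r9c7∈{1,7,9}] 9 has one home in row 9: r9c7 ⇒ r9c7=9.
Step 23. [r9c2∈{3,4,5}] 4 has one home in row 9: r9c2, so r9c2=4.
Step 24. [r6c2∈{1,2}] 1 has one home in col 2: r6c2, so r6c2=1.
Step 25. [r7c2∈{3,5}] col 2 places 5 nowhere but r7c2 ⇒ r7c2=5.
Step 26. [r7c1∈{3,6}] across col 1, 6 lands solely at r7c1. So r7c1=6.
Step 27. [r6c8∈{6,7}] 6 has one home in col 8: r6c8, so r6c8=6.
Step 28. [r6c9∈{7}] only 7 remains possible at r6c9 ⇒ r6c9=7.
Step 29. [r3c7∈{1,6,7}] r3c7 is the only open cell in row 3 admitting 7 ⇒ r3c7=7.
Step 30. [r8c5∈{5,7}] across row 8, 7 lands solely at r8c5. So r8c5=7.
Step 31. [r8c9∈{3,5,6}] row 8 places 5 nowhere but r8c9 ⇒ r8c9=5.
Step 32. [r7c3∈{3,7}] in row 7, 3 fits only at r7c3 ⇒ r7c3=3.
Step 33. [r7c8∈{1,7}] row 7 places 7 nowhere but r7c8 ⇒ r7c8=7.
Step 34. [r9c8∈{1}] only 1 remains possible at r9c8. So r9c8=1.
Step 35. [r6c5∈{2}] r6c5 has the single candidate 2 ⇒ r6c5=2.
Step 36. [r8c6∈{3}] only 3 remains possible at r8c6 ⇒ r8c6=3.
Step 37. [r3c9∈{6}] r3c9's peers cover all but 6, so r3c9=6.
Step 38. [r4c3∈{8}] only 8 remains possible at r4c3, so r4c3=8.
Step 39. [r5c2∈{3}] r5c2 is down to just 3 ⇒ r5c2=3.
Step 40. [r4c2∈{2}] r4c2 has the single candidate 2. So r4c2=2.
Step 41. [r6c3∈{9}] only 9 remains possible at r6c3 ⇒ r6c3=9.
Step 42. [r9c9∈{3}] only 3 remains possible at r9c9, so r9c9=3.
Step 43. [r9c5∈{5}] r9c5's peers cover all but 5. So r9c5=5.
Step 44. [r2c8∈{2}] r2c8 is down to just 2. So r2c8=2.
Step 45. [r1c7∈{1}] r1c7 is down to just 1. So r1c7=1.
Step 46. [r7c5∈{1}] nothing but 1 survives at r7c5 ⇒ r7c5=1.
Step 47. [r2c1∈{3}] r2c1 has the single candidate 3. So r2c1=3.
Step 48. [r8c7∈{6}] nothing but 6 survives at r8c7. So r8c7=6.
Step 49. [r3c3∈{1}] only 1 remains possible at r3c3, so r3c3=1.
Step 50. [r1c6∈{2}] only 2 remains possible at r1c6. So r1c6=2.
Step 51. [r9c3∈{7}] r9c3's peers cover all but 7 ⇒ r9c3=7.
Step 52. [r8c4∈{8}] r8c4 has the single candidate 8, so r8c4=8.
Step 53. [r5c4∈{9}] r5c4 is down to just 9, so r5c4=9.

Answer: 9 6 4 7 3 2 1 5 8 / 3 7 5 6 8 1 4 2 9 / 2 8 1 5 9 4 7 3 6 / 7 2 8 1 6 5 3 9 4 / 5 3 6 9 4 7 2 8 1 / 4 1 9 3 2 8 5 6 7 / 6 5 3 4 1 9 8 7 2 / 1 9 2 8 7 3 6 4 5 / 8 4 7 2 5 6 9 1 3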